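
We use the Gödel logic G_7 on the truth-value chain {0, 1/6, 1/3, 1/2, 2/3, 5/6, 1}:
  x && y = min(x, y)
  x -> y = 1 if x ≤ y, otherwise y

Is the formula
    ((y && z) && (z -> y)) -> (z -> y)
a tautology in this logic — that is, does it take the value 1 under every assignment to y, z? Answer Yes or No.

At y = 1/2, z = 1/3, for instance:
y && z = 1/2 && 1/3 = 1/3
z -> y = 1/3 -> 1/2 = 1
(y && z) && (z -> y) = 1/3 && 1 = 1/3
((y && z) && (z -> y)) -> (z -> y) = 1/3 -> 1 = 1
and checking the remaining 48 assignments likewise gives ≥ 1 in every case.

Yes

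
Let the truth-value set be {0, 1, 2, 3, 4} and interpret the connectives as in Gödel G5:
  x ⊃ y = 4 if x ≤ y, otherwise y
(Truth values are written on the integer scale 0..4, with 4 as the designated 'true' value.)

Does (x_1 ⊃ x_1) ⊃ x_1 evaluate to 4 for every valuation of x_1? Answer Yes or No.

No

Counterexample: take x_1 = 0.
x_1 ⊃ x_1 = 0 ⊃ 0 = 4
(x_1 ⊃ x_1) ⊃ x_1 = 4 ⊃ 0 = 0
This gives 0 ≠ 4.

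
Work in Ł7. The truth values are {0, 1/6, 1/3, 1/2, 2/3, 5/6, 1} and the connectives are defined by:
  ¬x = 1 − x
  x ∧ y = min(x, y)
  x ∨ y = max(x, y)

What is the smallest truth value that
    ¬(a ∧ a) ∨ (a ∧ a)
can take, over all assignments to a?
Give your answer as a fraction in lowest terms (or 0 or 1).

1/2

Take a = 1/2:
a ∧ a = 1/2 ∧ 1/2 = 1/2
¬(a ∧ a) = ¬1/2 = 1/2
a ∧ a = 1/2 ∧ 1/2 = 1/2
¬(a ∧ a) ∨ (a ∧ a) = 1/2 ∨ 1/2 = 1/2
No assignment yields a value below 1/2, so this is the minimum.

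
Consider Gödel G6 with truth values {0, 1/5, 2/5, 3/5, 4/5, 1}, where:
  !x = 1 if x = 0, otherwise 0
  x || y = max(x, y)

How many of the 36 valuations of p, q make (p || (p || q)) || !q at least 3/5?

30

value 1: 16 assignments (counts)
value 4/5: 8 assignments (counts)
value 3/5: 6 assignments (counts)
value 2/5: 4 assignments
value 1/5: 2 assignments
So 30 of the 36 assignments meet the threshold.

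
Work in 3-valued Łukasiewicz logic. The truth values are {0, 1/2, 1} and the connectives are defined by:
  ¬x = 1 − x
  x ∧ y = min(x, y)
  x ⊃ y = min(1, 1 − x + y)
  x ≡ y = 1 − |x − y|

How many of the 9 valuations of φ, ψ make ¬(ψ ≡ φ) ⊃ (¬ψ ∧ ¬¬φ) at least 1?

φ = 0, ψ = 0 ↦ 1  ≥
φ = 0, ψ = 1/2 ↦ 1/2  <
φ = 0, ψ = 1 ↦ 0  <
φ = 1/2, ψ = 0 ↦ 1  ≥
φ = 1/2, ψ = 1/2 ↦ 1  ≥
φ = 1/2, ψ = 1 ↦ 1/2  <
φ = 1, ψ = 0 ↦ 1  ≥
φ = 1, ψ = 1/2 ↦ 1  ≥
φ = 1, ψ = 1 ↦ 1  ≥
So 6 of the 9 assignments meet the threshold.

6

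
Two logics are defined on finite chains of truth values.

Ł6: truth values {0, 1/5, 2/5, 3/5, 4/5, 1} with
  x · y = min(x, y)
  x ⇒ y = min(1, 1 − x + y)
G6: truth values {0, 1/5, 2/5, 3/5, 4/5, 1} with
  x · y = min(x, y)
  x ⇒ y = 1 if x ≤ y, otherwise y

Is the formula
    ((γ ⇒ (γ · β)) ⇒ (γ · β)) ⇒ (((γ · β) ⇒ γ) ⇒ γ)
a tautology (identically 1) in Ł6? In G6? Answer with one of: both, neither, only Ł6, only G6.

In Ł6: every assignment gives 1 — tautology.
In G6: at β = 0, γ = 1/5 the value is 1/5 — not a tautology.

only Ł6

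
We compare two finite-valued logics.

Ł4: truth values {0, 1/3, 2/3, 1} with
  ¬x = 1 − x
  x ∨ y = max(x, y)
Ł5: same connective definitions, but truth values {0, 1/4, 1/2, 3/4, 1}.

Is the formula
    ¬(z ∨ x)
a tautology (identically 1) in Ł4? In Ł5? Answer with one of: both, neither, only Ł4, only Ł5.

neither

In Ł4: at x = 0, z = 1/3 the value is 2/3 — not a tautology.
In Ł5: at x = 0, z = 1/4 the value is 3/4 — not a tautology.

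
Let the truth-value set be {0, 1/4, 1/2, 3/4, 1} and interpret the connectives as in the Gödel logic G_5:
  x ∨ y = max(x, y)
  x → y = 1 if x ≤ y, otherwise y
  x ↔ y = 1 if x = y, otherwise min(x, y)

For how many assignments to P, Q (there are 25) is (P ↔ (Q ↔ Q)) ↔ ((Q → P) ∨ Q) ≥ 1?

5

value 1: 5 assignments (counts)
value 3/4: 5 assignments
value 1/2: 5 assignments
value 1/4: 5 assignments
value 0: 5 assignments
So 5 of the 25 assignments meet the threshold.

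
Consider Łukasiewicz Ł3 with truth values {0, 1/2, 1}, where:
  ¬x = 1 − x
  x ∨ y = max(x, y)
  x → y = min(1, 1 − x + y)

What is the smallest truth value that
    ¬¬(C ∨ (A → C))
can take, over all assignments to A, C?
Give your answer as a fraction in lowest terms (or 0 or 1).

Take A = 1, C = 0:
A → C = 1 → 0 = 0
C ∨ (A → C) = 0 ∨ 0 = 0
¬(C ∨ (A → C)) = ¬0 = 1
¬¬(C ∨ (A → C)) = ¬1 = 0
No assignment yields a value below 0, so this is the minimum.

0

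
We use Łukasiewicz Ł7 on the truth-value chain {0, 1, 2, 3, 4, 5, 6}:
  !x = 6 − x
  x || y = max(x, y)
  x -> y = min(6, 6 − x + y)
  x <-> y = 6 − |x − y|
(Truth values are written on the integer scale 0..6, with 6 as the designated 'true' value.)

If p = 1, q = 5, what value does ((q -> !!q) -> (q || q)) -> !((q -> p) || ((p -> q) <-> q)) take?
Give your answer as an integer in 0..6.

!q = !5 = 1
!!q = !1 = 5
q -> !!q = 5 -> 5 = 6
q || q = 5 || 5 = 5
(q -> !!q) -> (q || q) = 6 -> 5 = 5
q -> p = 5 -> 1 = 2
p -> q = 1 -> 5 = 6
(p -> q) <-> q = 6 <-> 5 = 5
(q -> p) || ((p -> q) <-> q) = 2 || 5 = 5
!((q -> p) || ((p -> q) <-> q)) = !5 = 1
((q -> !!q) -> (q || q)) -> !((q -> p) || ((p -> q) <-> q)) = 5 -> 1 = 2

2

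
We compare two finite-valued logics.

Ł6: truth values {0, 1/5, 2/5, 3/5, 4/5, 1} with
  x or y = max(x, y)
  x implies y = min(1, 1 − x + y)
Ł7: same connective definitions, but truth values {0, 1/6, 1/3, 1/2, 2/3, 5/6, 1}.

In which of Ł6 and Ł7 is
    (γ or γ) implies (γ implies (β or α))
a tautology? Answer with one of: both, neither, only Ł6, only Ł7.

In Ł6: at α = 0, β = 0, γ = 3/5 the value is 4/5 — not a tautology.
In Ł7: at α = 0, β = 0, γ = 2/3 the value is 2/3 — not a tautology.

neither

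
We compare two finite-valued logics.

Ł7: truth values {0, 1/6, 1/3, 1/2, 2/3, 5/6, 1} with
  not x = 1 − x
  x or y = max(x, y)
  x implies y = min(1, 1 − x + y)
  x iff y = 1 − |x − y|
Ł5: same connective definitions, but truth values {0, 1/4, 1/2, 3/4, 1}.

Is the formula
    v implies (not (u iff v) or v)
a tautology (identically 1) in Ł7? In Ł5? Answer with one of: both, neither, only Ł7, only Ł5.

both

In Ł7: every assignment gives 1 — tautology.
In Ł5: every assignment gives 1 — tautology.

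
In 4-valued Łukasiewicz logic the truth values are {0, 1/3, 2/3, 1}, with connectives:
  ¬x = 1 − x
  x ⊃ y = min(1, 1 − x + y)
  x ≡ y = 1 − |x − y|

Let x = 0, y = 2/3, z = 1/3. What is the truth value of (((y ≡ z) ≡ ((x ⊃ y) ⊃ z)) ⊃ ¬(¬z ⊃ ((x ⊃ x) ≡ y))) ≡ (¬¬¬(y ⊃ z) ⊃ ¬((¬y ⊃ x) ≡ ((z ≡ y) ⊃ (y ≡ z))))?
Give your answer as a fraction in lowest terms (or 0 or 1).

1/3

y ≡ z = 2/3 ≡ 1/3 = 2/3
x ⊃ y = 0 ⊃ 2/3 = 1
(x ⊃ y) ⊃ z = 1 ⊃ 1/3 = 1/3
(y ≡ z) ≡ ((x ⊃ y) ⊃ z) = 2/3 ≡ 1/3 = 2/3
¬z = ¬1/3 = 2/3
x ⊃ x = 0 ⊃ 0 = 1
(x ⊃ x) ≡ y = 1 ≡ 2/3 = 2/3
¬z ⊃ ((x ⊃ x) ≡ y) = 2/3 ⊃ 2/3 = 1
¬(¬z ⊃ ((x ⊃ x) ≡ y)) = ¬1 = 0
((y ≡ z) ≡ ((x ⊃ y) ⊃ z)) ⊃ ¬(¬z ⊃ ((x ⊃ x) ≡ y)) = 2/3 ⊃ 0 = 1/3
y ⊃ z = 2/3 ⊃ 1/3 = 2/3
¬(y ⊃ z) = ¬2/3 = 1/3
¬¬(y ⊃ z) = ¬1/3 = 2/3
¬¬¬(y ⊃ z) = ¬2/3 = 1/3
¬y = ¬2/3 = 1/3
¬y ⊃ x = 1/3 ⊃ 0 = 2/3
z ≡ y = 1/3 ≡ 2/3 = 2/3
y ≡ z = 2/3 ≡ 1/3 = 2/3
(z ≡ y) ⊃ (y ≡ z) = 2/3 ⊃ 2/3 = 1
(¬y ⊃ x) ≡ ((z ≡ y) ⊃ (y ≡ z)) = 2/3 ≡ 1 = 2/3
¬((¬y ⊃ x) ≡ ((z ≡ y) ⊃ (y ≡ z))) = ¬2/3 = 1/3
¬¬¬(y ⊃ z) ⊃ ¬((¬y ⊃ x) ≡ ((z ≡ y) ⊃ (y ≡ z))) = 1/3 ⊃ 1/3 = 1
(((y ≡ z) ≡ ((x ⊃ y) ⊃ z)) ⊃ ¬(¬z ⊃ ((x ⊃ x) ≡ y))) ≡ (¬¬¬(y ⊃ z) ⊃ ¬((¬y ⊃ x) ≡ ((z ≡ y) ⊃ (y ≡ z)))) = 1/3 ≡ 1 = 1/3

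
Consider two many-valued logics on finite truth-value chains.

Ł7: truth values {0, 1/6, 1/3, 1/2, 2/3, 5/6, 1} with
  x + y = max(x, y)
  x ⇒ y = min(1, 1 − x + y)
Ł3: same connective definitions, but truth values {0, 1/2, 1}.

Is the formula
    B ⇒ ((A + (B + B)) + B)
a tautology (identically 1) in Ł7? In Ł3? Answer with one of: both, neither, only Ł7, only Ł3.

In Ł7: every assignment gives 1 — tautology.
In Ł3: every assignment gives 1 — tautology.

both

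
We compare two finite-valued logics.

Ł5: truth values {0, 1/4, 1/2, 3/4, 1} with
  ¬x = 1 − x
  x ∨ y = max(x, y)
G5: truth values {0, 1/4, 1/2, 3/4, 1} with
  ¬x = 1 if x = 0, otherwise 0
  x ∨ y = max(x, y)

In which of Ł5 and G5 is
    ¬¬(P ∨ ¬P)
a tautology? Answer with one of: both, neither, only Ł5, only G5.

only G5

In Ł5: at P = 1/4 the value is 3/4 — not a tautology.
In G5: every assignment gives 1 — tautology.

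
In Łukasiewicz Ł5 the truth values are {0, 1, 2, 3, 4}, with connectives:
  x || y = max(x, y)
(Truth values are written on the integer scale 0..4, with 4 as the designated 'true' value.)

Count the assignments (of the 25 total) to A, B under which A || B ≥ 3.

16

value 4: 9 assignments (counts)
value 3: 7 assignments (counts)
value 2: 5 assignments
value 1: 3 assignments
value 0: 1 assignment
So 16 of the 25 assignments meet the threshold.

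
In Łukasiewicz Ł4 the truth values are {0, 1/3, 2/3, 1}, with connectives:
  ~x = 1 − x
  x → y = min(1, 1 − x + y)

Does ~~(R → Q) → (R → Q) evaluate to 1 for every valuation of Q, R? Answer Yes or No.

Yes

Q = 0, R = 0 ↦ 1
Q = 0, R = 1/3 ↦ 1
Q = 0, R = 2/3 ↦ 1
Q = 0, R = 1 ↦ 1
Q = 1/3, R = 0 ↦ 1
Q = 1/3, R = 1/3 ↦ 1
Q = 1/3, R = 2/3 ↦ 1
Q = 1/3, R = 1 ↦ 1
Q = 2/3, R = 0 ↦ 1
Q = 2/3, R = 1/3 ↦ 1
Q = 2/3, R = 2/3 ↦ 1
Q = 2/3, R = 1 ↦ 1
Q = 1, R = 0 ↦ 1
Q = 1, R = 1/3 ↦ 1
Q = 1, R = 2/3 ↦ 1
Q = 1, R = 1 ↦ 1
Every assignment gives a value ≥ 1.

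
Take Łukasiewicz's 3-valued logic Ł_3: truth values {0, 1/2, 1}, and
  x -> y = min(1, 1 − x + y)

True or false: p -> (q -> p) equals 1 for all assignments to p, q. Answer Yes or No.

p = 0, q = 0 ↦ 1
p = 0, q = 1/2 ↦ 1
p = 0, q = 1 ↦ 1
p = 1/2, q = 0 ↦ 1
p = 1/2, q = 1/2 ↦ 1
p = 1/2, q = 1 ↦ 1
p = 1, q = 0 ↦ 1
p = 1, q = 1/2 ↦ 1
p = 1, q = 1 ↦ 1
Every assignment gives a value ≥ 1.

Yes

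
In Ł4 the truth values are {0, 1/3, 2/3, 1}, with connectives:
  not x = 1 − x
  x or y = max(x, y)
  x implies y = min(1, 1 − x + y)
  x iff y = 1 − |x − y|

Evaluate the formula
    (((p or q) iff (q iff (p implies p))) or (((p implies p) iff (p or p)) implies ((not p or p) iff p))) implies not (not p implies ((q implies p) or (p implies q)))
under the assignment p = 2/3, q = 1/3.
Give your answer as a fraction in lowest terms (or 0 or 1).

p or q = 2/3 or 1/3 = 2/3
p implies p = 2/3 implies 2/3 = 1
q iff (p implies p) = 1/3 iff 1 = 1/3
(p or q) iff (q iff (p implies p)) = 2/3 iff 1/3 = 2/3
p implies p = 2/3 implies 2/3 = 1
p or p = 2/3 or 2/3 = 2/3
(p implies p) iff (p or p) = 1 iff 2/3 = 2/3
not p = not 2/3 = 1/3
not p or p = 1/3 or 2/3 = 2/3
(not p or p) iff p = 2/3 iff 2/3 = 1
((p implies p) iff (p or p)) implies ((not p or p) iff p) = 2/3 implies 1 = 1
((p or q) iff (q iff (p implies p))) or (((p implies p) iff (p or p)) implies ((not p or p) iff p)) = 2/3 or 1 = 1
not p = not 2/3 = 1/3
q implies p = 1/3 implies 2/3 = 1
p implies q = 2/3 implies 1/3 = 2/3
(q implies p) or (p implies q) = 1 or 2/3 = 1
not p implies ((q implies p) or (p implies q)) = 1/3 implies 1 = 1
not (not p implies ((q implies p) or (p implies q))) = not 1 = 0
(((p or q) iff (q iff (p implies p))) or (((p implies p) iff (p or p)) implies ((not p or p) iff p))) implies not (not p implies ((q implies p) or (p implies q))) = 1 implies 0 = 0

0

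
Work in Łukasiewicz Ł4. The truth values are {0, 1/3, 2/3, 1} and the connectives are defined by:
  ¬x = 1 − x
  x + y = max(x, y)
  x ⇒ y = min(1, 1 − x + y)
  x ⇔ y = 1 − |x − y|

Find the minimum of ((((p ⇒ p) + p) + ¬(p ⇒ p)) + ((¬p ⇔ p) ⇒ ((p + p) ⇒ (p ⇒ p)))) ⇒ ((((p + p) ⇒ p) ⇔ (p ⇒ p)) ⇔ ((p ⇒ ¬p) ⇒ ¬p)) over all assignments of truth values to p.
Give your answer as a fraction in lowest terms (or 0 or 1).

2/3

Take p = 1/3:
p ⇒ p = 1/3 ⇒ 1/3 = 1
(p ⇒ p) + p = 1 + 1/3 = 1
p ⇒ p = 1/3 ⇒ 1/3 = 1
¬(p ⇒ p) = ¬1 = 0
((p ⇒ p) + p) + ¬(p ⇒ p) = 1 + 0 = 1
¬p = ¬1/3 = 2/3
¬p ⇔ p = 2/3 ⇔ 1/3 = 2/3
p + p = 1/3 + 1/3 = 1/3
p ⇒ p = 1/3 ⇒ 1/3 = 1
(p + p) ⇒ (p ⇒ p) = 1/3 ⇒ 1 = 1
(¬p ⇔ p) ⇒ ((p + p) ⇒ (p ⇒ p)) = 2/3 ⇒ 1 = 1
(((p ⇒ p) + p) + ¬(p ⇒ p)) + ((¬p ⇔ p) ⇒ ((p + p) ⇒ (p ⇒ p))) = 1 + 1 = 1
p + p = 1/3 + 1/3 = 1/3
(p + p) ⇒ p = 1/3 ⇒ 1/3 = 1
p ⇒ p = 1/3 ⇒ 1/3 = 1
((p + p) ⇒ p) ⇔ (p ⇒ p) = 1 ⇔ 1 = 1
¬p = ¬1/3 = 2/3
p ⇒ ¬p = 1/3 ⇒ 2/3 = 1
¬p = ¬1/3 = 2/3
(p ⇒ ¬p) ⇒ ¬p = 1 ⇒ 2/3 = 2/3
(((p + p) ⇒ p) ⇔ (p ⇒ p)) ⇔ ((p ⇒ ¬p) ⇒ ¬p) = 1 ⇔ 2/3 = 2/3
((((p ⇒ p) + p) + ¬(p ⇒ p)) + ((¬p ⇔ p) ⇒ ((p + p) ⇒ (p ⇒ p)))) ⇒ ((((p + p) ⇒ p) ⇔ (p ⇒ p)) ⇔ ((p ⇒ ¬p) ⇒ ¬p)) = 1 ⇒ 2/3 = 2/3
No assignment yields a value below 2/3, so this is the minimum.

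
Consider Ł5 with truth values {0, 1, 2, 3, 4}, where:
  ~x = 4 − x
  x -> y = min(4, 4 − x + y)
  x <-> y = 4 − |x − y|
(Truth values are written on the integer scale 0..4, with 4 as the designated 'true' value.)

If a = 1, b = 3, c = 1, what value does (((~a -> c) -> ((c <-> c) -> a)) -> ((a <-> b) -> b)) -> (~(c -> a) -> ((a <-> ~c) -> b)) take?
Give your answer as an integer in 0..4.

~a = ~1 = 3
~a -> c = 3 -> 1 = 2
c <-> c = 1 <-> 1 = 4
(c <-> c) -> a = 4 -> 1 = 1
(~a -> c) -> ((c <-> c) -> a) = 2 -> 1 = 3
a <-> b = 1 <-> 3 = 2
(a <-> b) -> b = 2 -> 3 = 4
((~a -> c) -> ((c <-> c) -> a)) -> ((a <-> b) -> b) = 3 -> 4 = 4
c -> a = 1 -> 1 = 4
~(c -> a) = ~4 = 0
~c = ~1 = 3
a <-> ~c = 1 <-> 3 = 2
(a <-> ~c) -> b = 2 -> 3 = 4
~(c -> a) -> ((a <-> ~c) -> b) = 0 -> 4 = 4
(((~a -> c) -> ((c <-> c) -> a)) -> ((a <-> b) -> b)) -> (~(c -> a) -> ((a <-> ~c) -> b)) = 4 -> 4 = 4

4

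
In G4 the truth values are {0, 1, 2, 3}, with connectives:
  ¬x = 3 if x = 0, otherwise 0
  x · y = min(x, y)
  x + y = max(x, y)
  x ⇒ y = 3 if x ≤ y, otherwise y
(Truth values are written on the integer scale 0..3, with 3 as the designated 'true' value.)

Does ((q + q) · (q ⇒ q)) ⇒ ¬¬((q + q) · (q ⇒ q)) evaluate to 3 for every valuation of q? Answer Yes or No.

Yes

q = 0 ↦ 3
q = 1 ↦ 3
q = 2 ↦ 3
q = 3 ↦ 3
Every assignment gives a value ≥ 3.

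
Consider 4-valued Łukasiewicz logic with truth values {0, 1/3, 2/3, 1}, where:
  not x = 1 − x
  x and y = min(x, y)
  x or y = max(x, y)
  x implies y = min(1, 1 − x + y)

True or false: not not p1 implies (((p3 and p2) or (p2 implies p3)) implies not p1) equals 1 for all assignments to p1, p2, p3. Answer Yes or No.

Counterexample: take p1 = 2/3, p2 = 0, p3 = 0.
not p1 = not 2/3 = 1/3
not not p1 = not 1/3 = 2/3
p3 and p2 = 0 and 0 = 0
p2 implies p3 = 0 implies 0 = 1
(p3 and p2) or (p2 implies p3) = 0 or 1 = 1
not p1 = not 2/3 = 1/3
((p3 and p2) or (p2 implies p3)) implies not p1 = 1 implies 1/3 = 1/3
not not p1 implies (((p3 and p2) or (p2 implies p3)) implies not p1) = 2/3 implies 1/3 = 2/3
This gives 2/3 ≠ 1.

No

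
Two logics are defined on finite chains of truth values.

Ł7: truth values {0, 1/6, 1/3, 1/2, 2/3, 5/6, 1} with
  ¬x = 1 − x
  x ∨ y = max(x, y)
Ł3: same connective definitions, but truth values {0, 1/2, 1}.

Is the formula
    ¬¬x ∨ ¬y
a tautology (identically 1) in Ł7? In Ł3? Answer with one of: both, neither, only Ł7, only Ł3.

neither

In Ł7: at x = 0, y = 1/6 the value is 5/6 — not a tautology.
In Ł3: at x = 0, y = 1/2 the value is 1/2 — not a tautology.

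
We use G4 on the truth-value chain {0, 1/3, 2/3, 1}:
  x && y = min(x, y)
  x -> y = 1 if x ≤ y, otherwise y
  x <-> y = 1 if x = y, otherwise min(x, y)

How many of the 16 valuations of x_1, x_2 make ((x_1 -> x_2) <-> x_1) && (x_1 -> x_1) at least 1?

1

x_1 = 0, x_2 = 0 ↦ 0  <
x_1 = 0, x_2 = 1/3 ↦ 0  <
x_1 = 0, x_2 = 2/3 ↦ 0  <
x_1 = 0, x_2 = 1 ↦ 0  <
x_1 = 1/3, x_2 = 0 ↦ 0  <
x_1 = 1/3, x_2 = 1/3 ↦ 1/3  <
x_1 = 1/3, x_2 = 2/3 ↦ 1/3  <
x_1 = 1/3, x_2 = 1 ↦ 1/3  <
x_1 = 2/3, x_2 = 0 ↦ 0  <
x_1 = 2/3, x_2 = 1/3 ↦ 1/3  <
x_1 = 2/3, x_2 = 2/3 ↦ 2/3  <
x_1 = 2/3, x_2 = 1 ↦ 2/3  <
x_1 = 1, x_2 = 0 ↦ 0  <
x_1 = 1, x_2 = 1/3 ↦ 1/3  <
x_1 = 1, x_2 = 2/3 ↦ 2/3  <
x_1 = 1, x_2 = 1 ↦ 1  ≥
So 1 of the 16 assignments meets the threshold.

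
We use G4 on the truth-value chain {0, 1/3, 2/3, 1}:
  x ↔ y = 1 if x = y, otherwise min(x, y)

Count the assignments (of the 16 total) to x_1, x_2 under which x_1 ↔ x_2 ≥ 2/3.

x_1 = 0, x_2 = 0 ↦ 1  ≥
x_1 = 0, x_2 = 1/3 ↦ 0  <
x_1 = 0, x_2 = 2/3 ↦ 0  <
x_1 = 0, x_2 = 1 ↦ 0  <
x_1 = 1/3, x_2 = 0 ↦ 0  <
x_1 = 1/3, x_2 = 1/3 ↦ 1  ≥
x_1 = 1/3, x_2 = 2/3 ↦ 1/3  <
x_1 = 1/3, x_2 = 1 ↦ 1/3  <
x_1 = 2/3, x_2 = 0 ↦ 0  <
x_1 = 2/3, x_2 = 1/3 ↦ 1/3  <
x_1 = 2/3, x_2 = 2/3 ↦ 1  ≥
x_1 = 2/3, x_2 = 1 ↦ 2/3  ≥
x_1 = 1, x_2 = 0 ↦ 0  <
x_1 = 1, x_2 = 1/3 ↦ 1/3  <
x_1 = 1, x_2 = 2/3 ↦ 2/3  ≥
x_1 = 1, x_2 = 1 ↦ 1  ≥
So 6 of the 16 assignments meet the threshold.

6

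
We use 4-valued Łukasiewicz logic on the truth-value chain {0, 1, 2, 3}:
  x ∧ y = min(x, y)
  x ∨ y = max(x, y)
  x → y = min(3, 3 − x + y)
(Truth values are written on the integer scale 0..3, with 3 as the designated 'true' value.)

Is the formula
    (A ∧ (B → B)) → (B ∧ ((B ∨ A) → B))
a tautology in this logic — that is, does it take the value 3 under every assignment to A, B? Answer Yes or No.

Counterexample: take A = 1, B = 0.
B → B = 0 → 0 = 3
A ∧ (B → B) = 1 ∧ 3 = 1
B ∨ A = 0 ∨ 1 = 1
(B ∨ A) → B = 1 → 0 = 2
B ∧ ((B ∨ A) → B) = 0 ∧ 2 = 0
(A ∧ (B → B)) → (B ∧ ((B ∨ A) → B)) = 1 → 0 = 2
This gives 2 ≠ 3.

No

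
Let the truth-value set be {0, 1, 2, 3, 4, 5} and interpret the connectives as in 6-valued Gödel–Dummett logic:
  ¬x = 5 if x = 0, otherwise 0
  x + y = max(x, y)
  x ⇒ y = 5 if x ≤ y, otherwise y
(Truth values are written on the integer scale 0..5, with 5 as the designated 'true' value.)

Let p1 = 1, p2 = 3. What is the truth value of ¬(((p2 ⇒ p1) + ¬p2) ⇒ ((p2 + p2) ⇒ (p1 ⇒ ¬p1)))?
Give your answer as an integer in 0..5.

5

p2 ⇒ p1 = 3 ⇒ 1 = 1
¬p2 = ¬3 = 0
(p2 ⇒ p1) + ¬p2 = 1 + 0 = 1
p2 + p2 = 3 + 3 = 3
¬p1 = ¬1 = 0
p1 ⇒ ¬p1 = 1 ⇒ 0 = 0
(p2 + p2) ⇒ (p1 ⇒ ¬p1) = 3 ⇒ 0 = 0
((p2 ⇒ p1) + ¬p2) ⇒ ((p2 + p2) ⇒ (p1 ⇒ ¬p1)) = 1 ⇒ 0 = 0
¬(((p2 ⇒ p1) + ¬p2) ⇒ ((p2 + p2) ⇒ (p1 ⇒ ¬p1))) = ¬0 = 5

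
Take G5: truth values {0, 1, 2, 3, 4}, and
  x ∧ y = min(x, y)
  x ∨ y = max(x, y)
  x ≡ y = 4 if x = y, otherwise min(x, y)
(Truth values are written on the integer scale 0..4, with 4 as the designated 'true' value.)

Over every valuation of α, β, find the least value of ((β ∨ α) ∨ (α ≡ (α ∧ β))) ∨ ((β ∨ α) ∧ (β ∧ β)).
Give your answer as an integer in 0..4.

1

Take α = 1, β = 0:
β ∨ α = 0 ∨ 1 = 1
α ∧ β = 1 ∧ 0 = 0
α ≡ (α ∧ β) = 1 ≡ 0 = 0
(β ∨ α) ∨ (α ≡ (α ∧ β)) = 1 ∨ 0 = 1
β ∨ α = 0 ∨ 1 = 1
β ∧ β = 0 ∧ 0 = 0
(β ∨ α) ∧ (β ∧ β) = 1 ∧ 0 = 0
((β ∨ α) ∨ (α ≡ (α ∧ β))) ∨ ((β ∨ α) ∧ (β ∧ β)) = 1 ∨ 0 = 1
No assignment yields a value below 1, so this is the minimum.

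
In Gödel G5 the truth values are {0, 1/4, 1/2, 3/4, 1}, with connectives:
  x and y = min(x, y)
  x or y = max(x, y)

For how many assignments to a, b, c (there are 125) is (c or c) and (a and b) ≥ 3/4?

8

value 1: 1 assignment (counts)
value 3/4: 7 assignments (counts)
value 1/2: 19 assignments
value 1/4: 37 assignments
value 0: 61 assignments
So 8 of the 125 assignments meet the threshold.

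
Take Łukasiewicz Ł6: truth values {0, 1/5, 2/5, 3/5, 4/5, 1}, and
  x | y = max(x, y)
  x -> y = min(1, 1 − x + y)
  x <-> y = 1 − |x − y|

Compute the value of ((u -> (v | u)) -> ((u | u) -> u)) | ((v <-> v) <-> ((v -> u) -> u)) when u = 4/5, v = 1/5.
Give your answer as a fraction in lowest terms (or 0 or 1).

v | u = 1/5 | 4/5 = 4/5
u -> (v | u) = 4/5 -> 4/5 = 1
u | u = 4/5 | 4/5 = 4/5
(u | u) -> u = 4/5 -> 4/5 = 1
(u -> (v | u)) -> ((u | u) -> u) = 1 -> 1 = 1
v <-> v = 1/5 <-> 1/5 = 1
v -> u = 1/5 -> 4/5 = 1
(v -> u) -> u = 1 -> 4/5 = 4/5
(v <-> v) <-> ((v -> u) -> u) = 1 <-> 4/5 = 4/5
((u -> (v | u)) -> ((u | u) -> u)) | ((v <-> v) <-> ((v -> u) -> u)) = 1 | 4/5 = 1

1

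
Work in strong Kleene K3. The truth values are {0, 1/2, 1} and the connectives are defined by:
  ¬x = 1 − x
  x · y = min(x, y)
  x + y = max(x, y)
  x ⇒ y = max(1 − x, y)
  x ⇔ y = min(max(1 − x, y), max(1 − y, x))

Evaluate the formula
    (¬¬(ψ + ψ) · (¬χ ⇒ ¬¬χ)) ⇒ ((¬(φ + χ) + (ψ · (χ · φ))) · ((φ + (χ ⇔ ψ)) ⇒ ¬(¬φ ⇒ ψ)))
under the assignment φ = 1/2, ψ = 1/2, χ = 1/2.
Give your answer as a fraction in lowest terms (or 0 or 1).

ψ + ψ = 1/2 + 1/2 = 1/2
¬(ψ + ψ) = ¬1/2 = 1/2
¬¬(ψ + ψ) = ¬1/2 = 1/2
¬χ = ¬1/2 = 1/2
¬χ = ¬1/2 = 1/2
¬¬χ = ¬1/2 = 1/2
¬χ ⇒ ¬¬χ = 1/2 ⇒ 1/2 = 1/2
¬¬(ψ + ψ) · (¬χ ⇒ ¬¬χ) = 1/2 · 1/2 = 1/2
φ + χ = 1/2 + 1/2 = 1/2
¬(φ + χ) = ¬1/2 = 1/2
χ · φ = 1/2 · 1/2 = 1/2
ψ · (χ · φ) = 1/2 · 1/2 = 1/2
¬(φ + χ) + (ψ · (χ · φ)) = 1/2 + 1/2 = 1/2
χ ⇔ ψ = 1/2 ⇔ 1/2 = 1/2
φ + (χ ⇔ ψ) = 1/2 + 1/2 = 1/2
¬φ = ¬1/2 = 1/2
¬φ ⇒ ψ = 1/2 ⇒ 1/2 = 1/2
¬(¬φ ⇒ ψ) = ¬1/2 = 1/2
(φ + (χ ⇔ ψ)) ⇒ ¬(¬φ ⇒ ψ) = 1/2 ⇒ 1/2 = 1/2
(¬(φ + χ) + (ψ · (χ · φ))) · ((φ + (χ ⇔ ψ)) ⇒ ¬(¬φ ⇒ ψ)) = 1/2 · 1/2 = 1/2
(¬¬(ψ + ψ) · (¬χ ⇒ ¬¬χ)) ⇒ ((¬(φ + χ) + (ψ · (χ · φ))) · ((φ + (χ ⇔ ψ)) ⇒ ¬(¬φ ⇒ ψ))) = 1/2 ⇒ 1/2 = 1/2

1/2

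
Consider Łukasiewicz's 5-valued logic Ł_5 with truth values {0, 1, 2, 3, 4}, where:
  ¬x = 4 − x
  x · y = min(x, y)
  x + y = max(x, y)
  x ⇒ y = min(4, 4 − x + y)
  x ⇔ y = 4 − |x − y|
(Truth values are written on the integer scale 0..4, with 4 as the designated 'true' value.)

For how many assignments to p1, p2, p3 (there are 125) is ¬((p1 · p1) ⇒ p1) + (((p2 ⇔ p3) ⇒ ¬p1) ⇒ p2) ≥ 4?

52

value 4: 52 assignments (counts)
value 3: 23 assignments
value 2: 19 assignments
value 1: 16 assignments
value 0: 15 assignments
So 52 of the 125 assignments meet the threshold.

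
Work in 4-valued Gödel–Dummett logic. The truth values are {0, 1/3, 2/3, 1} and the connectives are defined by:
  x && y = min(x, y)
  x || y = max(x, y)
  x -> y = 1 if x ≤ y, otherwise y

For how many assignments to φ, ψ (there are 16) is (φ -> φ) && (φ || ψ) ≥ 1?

7

φ = 0, ψ = 0 ↦ 0  <
φ = 0, ψ = 1/3 ↦ 1/3  <
φ = 0, ψ = 2/3 ↦ 2/3  <
φ = 0, ψ = 1 ↦ 1  ≥
φ = 1/3, ψ = 0 ↦ 1/3  <
φ = 1/3, ψ = 1/3 ↦ 1/3  <
φ = 1/3, ψ = 2/3 ↦ 2/3  <
φ = 1/3, ψ = 1 ↦ 1  ≥
φ = 2/3, ψ = 0 ↦ 2/3  <
φ = 2/3, ψ = 1/3 ↦ 2/3  <
φ = 2/3, ψ = 2/3 ↦ 2/3  <
φ = 2/3, ψ = 1 ↦ 1  ≥
φ = 1, ψ = 0 ↦ 1  ≥
φ = 1, ψ = 1/3 ↦ 1  ≥
φ = 1, ψ = 2/3 ↦ 1  ≥
φ = 1, ψ = 1 ↦ 1  ≥
So 7 of the 16 assignments meet the threshold.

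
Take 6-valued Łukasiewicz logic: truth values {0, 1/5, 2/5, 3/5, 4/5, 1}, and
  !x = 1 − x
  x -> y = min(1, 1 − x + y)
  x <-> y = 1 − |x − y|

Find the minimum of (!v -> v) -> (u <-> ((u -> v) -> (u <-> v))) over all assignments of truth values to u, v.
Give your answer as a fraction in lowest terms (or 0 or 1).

3/5

Take u = 0, v = 2/5:
!v = !2/5 = 3/5
!v -> v = 3/5 -> 2/5 = 4/5
u -> v = 0 -> 2/5 = 1
u <-> v = 0 <-> 2/5 = 3/5
(u -> v) -> (u <-> v) = 1 -> 3/5 = 3/5
u <-> ((u -> v) -> (u <-> v)) = 0 <-> 3/5 = 2/5
(!v -> v) -> (u <-> ((u -> v) -> (u <-> v))) = 4/5 -> 2/5 = 3/5
No assignment yields a value below 3/5, so this is the minimum.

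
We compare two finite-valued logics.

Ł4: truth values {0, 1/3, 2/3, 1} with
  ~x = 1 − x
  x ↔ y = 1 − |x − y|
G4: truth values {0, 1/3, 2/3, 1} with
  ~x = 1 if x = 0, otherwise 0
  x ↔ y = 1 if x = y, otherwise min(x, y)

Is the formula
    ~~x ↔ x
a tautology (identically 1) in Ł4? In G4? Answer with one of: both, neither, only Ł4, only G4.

only Ł4

In Ł4: every assignment gives 1 — tautology.
In G4: at x = 1/3 the value is 1/3 — not a tautology.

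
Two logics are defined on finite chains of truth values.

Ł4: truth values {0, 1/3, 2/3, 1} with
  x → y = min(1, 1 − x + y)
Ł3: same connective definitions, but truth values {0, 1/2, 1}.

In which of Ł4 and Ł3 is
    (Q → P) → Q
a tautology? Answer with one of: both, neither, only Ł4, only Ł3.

In Ł4: at P = 0, Q = 0 the value is 0 — not a tautology.
In Ł3: at P = 0, Q = 0 the value is 0 — not a tautology.

neither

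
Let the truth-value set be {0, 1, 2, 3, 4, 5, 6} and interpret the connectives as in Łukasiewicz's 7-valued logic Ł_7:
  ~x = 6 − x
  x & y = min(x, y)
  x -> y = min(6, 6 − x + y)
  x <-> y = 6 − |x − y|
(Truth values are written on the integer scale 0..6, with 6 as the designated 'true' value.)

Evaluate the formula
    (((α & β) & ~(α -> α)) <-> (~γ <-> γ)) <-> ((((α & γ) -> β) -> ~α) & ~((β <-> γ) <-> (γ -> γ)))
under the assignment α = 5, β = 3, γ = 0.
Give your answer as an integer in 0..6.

α & β = 5 & 3 = 3
α -> α = 5 -> 5 = 6
~(α -> α) = ~6 = 0
(α & β) & ~(α -> α) = 3 & 0 = 0
~γ = ~0 = 6
~γ <-> γ = 6 <-> 0 = 0
((α & β) & ~(α -> α)) <-> (~γ <-> γ) = 0 <-> 0 = 6
α & γ = 5 & 0 = 0
(α & γ) -> β = 0 -> 3 = 6
~α = ~5 = 1
((α & γ) -> β) -> ~α = 6 -> 1 = 1
β <-> γ = 3 <-> 0 = 3
γ -> γ = 0 -> 0 = 6
(β <-> γ) <-> (γ -> γ) = 3 <-> 6 = 3
~((β <-> γ) <-> (γ -> γ)) = ~3 = 3
(((α & γ) -> β) -> ~α) & ~((β <-> γ) <-> (γ -> γ)) = 1 & 3 = 1
(((α & β) & ~(α -> α)) <-> (~γ <-> γ)) <-> ((((α & γ) -> β) -> ~α) & ~((β <-> γ) <-> (γ -> γ))) = 6 <-> 1 = 1

1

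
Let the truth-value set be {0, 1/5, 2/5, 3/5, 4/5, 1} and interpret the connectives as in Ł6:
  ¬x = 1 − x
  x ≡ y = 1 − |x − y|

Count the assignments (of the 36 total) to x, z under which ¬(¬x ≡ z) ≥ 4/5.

value 1: 2 assignments (counts)
value 4/5: 4 assignments (counts)
value 3/5: 6 assignments
value 2/5: 8 assignments
value 1/5: 10 assignments
value 0: 6 assignments
So 6 of the 36 assignments meet the threshold.

6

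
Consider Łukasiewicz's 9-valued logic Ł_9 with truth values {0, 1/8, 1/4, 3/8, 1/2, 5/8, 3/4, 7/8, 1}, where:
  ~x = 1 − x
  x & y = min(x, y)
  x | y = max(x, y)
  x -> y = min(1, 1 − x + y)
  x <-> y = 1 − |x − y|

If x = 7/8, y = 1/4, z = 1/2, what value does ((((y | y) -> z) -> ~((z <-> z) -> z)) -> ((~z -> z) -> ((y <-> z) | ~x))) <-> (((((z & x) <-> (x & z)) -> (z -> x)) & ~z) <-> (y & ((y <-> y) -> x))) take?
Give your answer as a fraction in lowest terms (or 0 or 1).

y | y = 1/4 | 1/4 = 1/4
(y | y) -> z = 1/4 -> 1/2 = 1
z <-> z = 1/2 <-> 1/2 = 1
(z <-> z) -> z = 1 -> 1/2 = 1/2
~((z <-> z) -> z) = ~1/2 = 1/2
((y | y) -> z) -> ~((z <-> z) -> z) = 1 -> 1/2 = 1/2
~z = ~1/2 = 1/2
~z -> z = 1/2 -> 1/2 = 1
y <-> z = 1/4 <-> 1/2 = 3/4
~x = ~7/8 = 1/8
(y <-> z) | ~x = 3/4 | 1/8 = 3/4
(~z -> z) -> ((y <-> z) | ~x) = 1 -> 3/4 = 3/4
(((y | y) -> z) -> ~((z <-> z) -> z)) -> ((~z -> z) -> ((y <-> z) | ~x)) = 1/2 -> 3/4 = 1
z & x = 1/2 & 7/8 = 1/2
x & z = 7/8 & 1/2 = 1/2
(z & x) <-> (x & z) = 1/2 <-> 1/2 = 1
z -> x = 1/2 -> 7/8 = 1
((z & x) <-> (x & z)) -> (z -> x) = 1 -> 1 = 1
~z = ~1/2 = 1/2
(((z & x) <-> (x & z)) -> (z -> x)) & ~z = 1 & 1/2 = 1/2
y <-> y = 1/4 <-> 1/4 = 1
(y <-> y) -> x = 1 -> 7/8 = 7/8
y & ((y <-> y) -> x) = 1/4 & 7/8 = 1/4
((((z & x) <-> (x & z)) -> (z -> x)) & ~z) <-> (y & ((y <-> y) -> x)) = 1/2 <-> 1/4 = 3/4
((((y | y) -> z) -> ~((z <-> z) -> z)) -> ((~z -> z) -> ((y <-> z) | ~x))) <-> (((((z & x) <-> (x & z)) -> (z -> x)) & ~z) <-> (y & ((y <-> y) -> x))) = 1 <-> 3/4 = 3/4

3/4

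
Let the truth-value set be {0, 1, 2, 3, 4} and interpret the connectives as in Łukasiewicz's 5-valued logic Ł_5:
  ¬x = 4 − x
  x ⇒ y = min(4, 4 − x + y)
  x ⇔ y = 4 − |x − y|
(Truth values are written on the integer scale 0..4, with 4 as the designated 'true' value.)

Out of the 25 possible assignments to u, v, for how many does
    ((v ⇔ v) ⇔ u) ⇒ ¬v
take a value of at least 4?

value 4: 15 assignments (counts)
value 3: 4 assignments
value 2: 3 assignments
value 1: 2 assignments
value 0: 1 assignment
So 15 of the 25 assignments meet the threshold.

15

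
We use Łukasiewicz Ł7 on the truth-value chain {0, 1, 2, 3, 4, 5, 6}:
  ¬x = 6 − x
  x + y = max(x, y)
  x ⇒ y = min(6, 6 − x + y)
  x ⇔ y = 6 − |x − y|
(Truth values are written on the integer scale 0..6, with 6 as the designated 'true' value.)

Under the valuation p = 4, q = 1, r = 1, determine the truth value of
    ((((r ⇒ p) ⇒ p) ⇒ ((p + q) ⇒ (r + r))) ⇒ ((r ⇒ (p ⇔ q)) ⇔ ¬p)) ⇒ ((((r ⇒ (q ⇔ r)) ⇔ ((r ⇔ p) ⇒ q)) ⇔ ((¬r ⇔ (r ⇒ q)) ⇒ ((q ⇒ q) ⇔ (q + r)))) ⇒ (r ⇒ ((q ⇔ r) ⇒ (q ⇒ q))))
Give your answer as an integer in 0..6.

r ⇒ p = 1 ⇒ 4 = 6
(r ⇒ p) ⇒ p = 6 ⇒ 4 = 4
p + q = 4 + 1 = 4
r + r = 1 + 1 = 1
(p + q) ⇒ (r + r) = 4 ⇒ 1 = 3
((r ⇒ p) ⇒ p) ⇒ ((p + q) ⇒ (r + r)) = 4 ⇒ 3 = 5
p ⇔ q = 4 ⇔ 1 = 3
r ⇒ (p ⇔ q) = 1 ⇒ 3 = 6
¬p = ¬4 = 2
(r ⇒ (p ⇔ q)) ⇔ ¬p = 6 ⇔ 2 = 2
(((r ⇒ p) ⇒ p) ⇒ ((p + q) ⇒ (r + r))) ⇒ ((r ⇒ (p ⇔ q)) ⇔ ¬p) = 5 ⇒ 2 = 3
q ⇔ r = 1 ⇔ 1 = 6
r ⇒ (q ⇔ r) = 1 ⇒ 6 = 6
r ⇔ p = 1 ⇔ 4 = 3
(r ⇔ p) ⇒ q = 3 ⇒ 1 = 4
(r ⇒ (q ⇔ r)) ⇔ ((r ⇔ p) ⇒ q) = 6 ⇔ 4 = 4
¬r = ¬1 = 5
r ⇒ q = 1 ⇒ 1 = 6
¬r ⇔ (r ⇒ q) = 5 ⇔ 6 = 5
q ⇒ q = 1 ⇒ 1 = 6
q + r = 1 + 1 = 1
(q ⇒ q) ⇔ (q + r) = 6 ⇔ 1 = 1
(¬r ⇔ (r ⇒ q)) ⇒ ((q ⇒ q) ⇔ (q + r)) = 5 ⇒ 1 = 2
((r ⇒ (q ⇔ r)) ⇔ ((r ⇔ p) ⇒ q)) ⇔ ((¬r ⇔ (r ⇒ q)) ⇒ ((q ⇒ q) ⇔ (q + r))) = 4 ⇔ 2 = 4
q ⇔ r = 1 ⇔ 1 = 6
q ⇒ q = 1 ⇒ 1 = 6
(q ⇔ r) ⇒ (q ⇒ q) = 6 ⇒ 6 = 6
r ⇒ ((q ⇔ r) ⇒ (q ⇒ q)) = 1 ⇒ 6 = 6
(((r ⇒ (q ⇔ r)) ⇔ ((r ⇔ p) ⇒ q)) ⇔ ((¬r ⇔ (r ⇒ q)) ⇒ ((q ⇒ q) ⇔ (q + r)))) ⇒ (r ⇒ ((q ⇔ r) ⇒ (q ⇒ q))) = 4 ⇒ 6 = 6
((((r ⇒ p) ⇒ p) ⇒ ((p + q) ⇒ (r + r))) ⇒ ((r ⇒ (p ⇔ q)) ⇔ ¬p)) ⇒ ((((r ⇒ (q ⇔ r)) ⇔ ((r ⇔ p) ⇒ q)) ⇔ ((¬r ⇔ (r ⇒ q)) ⇒ ((q ⇒ q) ⇔ (q + r)))) ⇒ (r ⇒ ((q ⇔ r) ⇒ (q ⇒ q)))) = 3 ⇒ 6 = 6

6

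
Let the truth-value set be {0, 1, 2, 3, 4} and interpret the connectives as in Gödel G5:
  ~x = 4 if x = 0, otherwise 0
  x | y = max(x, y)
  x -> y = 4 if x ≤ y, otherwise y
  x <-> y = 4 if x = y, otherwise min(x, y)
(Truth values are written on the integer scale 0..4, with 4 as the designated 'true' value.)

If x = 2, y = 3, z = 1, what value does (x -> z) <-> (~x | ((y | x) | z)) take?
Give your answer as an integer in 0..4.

1

x -> z = 2 -> 1 = 1
~x = ~2 = 0
y | x = 3 | 2 = 3
(y | x) | z = 3 | 1 = 3
~x | ((y | x) | z) = 0 | 3 = 3
(x -> z) <-> (~x | ((y | x) | z)) = 1 <-> 3 = 1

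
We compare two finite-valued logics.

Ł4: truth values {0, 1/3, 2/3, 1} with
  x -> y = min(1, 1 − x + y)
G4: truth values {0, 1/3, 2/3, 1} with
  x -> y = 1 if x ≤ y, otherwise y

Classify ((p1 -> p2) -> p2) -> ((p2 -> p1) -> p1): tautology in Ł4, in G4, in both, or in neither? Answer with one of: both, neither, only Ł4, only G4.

only Ł4

In Ł4: every assignment gives 1 — tautology.
In G4: at p1 = 1/3, p2 = 0 the value is 1/3 — not a tautology.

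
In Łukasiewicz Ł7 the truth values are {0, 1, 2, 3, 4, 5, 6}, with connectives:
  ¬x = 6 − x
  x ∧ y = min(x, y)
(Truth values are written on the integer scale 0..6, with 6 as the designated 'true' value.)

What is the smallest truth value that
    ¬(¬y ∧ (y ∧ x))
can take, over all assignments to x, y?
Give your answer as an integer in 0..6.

3

Take x = 3, y = 3:
¬y = ¬3 = 3
y ∧ x = 3 ∧ 3 = 3
¬y ∧ (y ∧ x) = 3 ∧ 3 = 3
¬(¬y ∧ (y ∧ x)) = ¬3 = 3
No assignment yields a value below 3, so this is the minimum.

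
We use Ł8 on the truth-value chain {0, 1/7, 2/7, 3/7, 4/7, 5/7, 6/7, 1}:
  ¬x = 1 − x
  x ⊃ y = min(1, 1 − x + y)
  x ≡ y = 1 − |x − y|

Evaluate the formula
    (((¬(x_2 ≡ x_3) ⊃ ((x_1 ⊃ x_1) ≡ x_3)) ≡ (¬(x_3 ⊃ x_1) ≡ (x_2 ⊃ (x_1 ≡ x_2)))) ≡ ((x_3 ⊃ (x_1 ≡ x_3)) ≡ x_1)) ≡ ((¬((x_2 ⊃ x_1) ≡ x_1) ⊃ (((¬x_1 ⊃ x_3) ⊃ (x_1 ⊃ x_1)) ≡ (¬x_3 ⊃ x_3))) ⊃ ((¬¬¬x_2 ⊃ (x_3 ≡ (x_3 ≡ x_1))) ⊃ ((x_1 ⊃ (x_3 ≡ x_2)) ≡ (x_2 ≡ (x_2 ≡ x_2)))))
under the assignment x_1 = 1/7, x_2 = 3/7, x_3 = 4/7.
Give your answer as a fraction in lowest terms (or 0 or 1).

5/7

x_2 ≡ x_3 = 3/7 ≡ 4/7 = 6/7
¬(x_2 ≡ x_3) = ¬6/7 = 1/7
x_1 ⊃ x_1 = 1/7 ⊃ 1/7 = 1
(x_1 ⊃ x_1) ≡ x_3 = 1 ≡ 4/7 = 4/7
¬(x_2 ≡ x_3) ⊃ ((x_1 ⊃ x_1) ≡ x_3) = 1/7 ⊃ 4/7 = 1
x_3 ⊃ x_1 = 4/7 ⊃ 1/7 = 4/7
¬(x_3 ⊃ x_1) = ¬4/7 = 3/7
x_1 ≡ x_2 = 1/7 ≡ 3/7 = 5/7
x_2 ⊃ (x_1 ≡ x_2) = 3/7 ⊃ 5/7 = 1
¬(x_3 ⊃ x_1) ≡ (x_2 ⊃ (x_1 ≡ x_2)) = 3/7 ≡ 1 = 3/7
(¬(x_2 ≡ x_3) ⊃ ((x_1 ⊃ x_1) ≡ x_3)) ≡ (¬(x_3 ⊃ x_1) ≡ (x_2 ⊃ (x_1 ≡ x_2))) = 1 ≡ 3/7 = 3/7
x_1 ≡ x_3 = 1/7 ≡ 4/7 = 4/7
x_3 ⊃ (x_1 ≡ x_3) = 4/7 ⊃ 4/7 = 1
(x_3 ⊃ (x_1 ≡ x_3)) ≡ x_1 = 1 ≡ 1/7 = 1/7
((¬(x_2 ≡ x_3) ⊃ ((x_1 ⊃ x_1) ≡ x_3)) ≡ (¬(x_3 ⊃ x_1) ≡ (x_2 ⊃ (x_1 ≡ x_2)))) ≡ ((x_3 ⊃ (x_1 ≡ x_3)) ≡ x_1) = 3/7 ≡ 1/7 = 5/7
x_2 ⊃ x_1 = 3/7 ⊃ 1/7 = 5/7
(x_2 ⊃ x_1) ≡ x_1 = 5/7 ≡ 1/7 = 3/7
¬((x_2 ⊃ x_1) ≡ x_1) = ¬3/7 = 4/7
¬x_1 = ¬1/7 = 6/7
¬x_1 ⊃ x_3 = 6/7 ⊃ 4/7 = 5/7
x_1 ⊃ x_1 = 1/7 ⊃ 1/7 = 1
(¬x_1 ⊃ x_3) ⊃ (x_1 ⊃ x_1) = 5/7 ⊃ 1 = 1
¬x_3 = ¬4/7 = 3/7
¬x_3 ⊃ x_3 = 3/7 ⊃ 4/7 = 1
((¬x_1 ⊃ x_3) ⊃ (x_1 ⊃ x_1)) ≡ (¬x_3 ⊃ x_3) = 1 ≡ 1 = 1
¬((x_2 ⊃ x_1) ≡ x_1) ⊃ (((¬x_1 ⊃ x_3) ⊃ (x_1 ⊃ x_1)) ≡ (¬x_3 ⊃ x_3)) = 4/7 ⊃ 1 = 1
¬x_2 = ¬3/7 = 4/7
¬¬x_2 = ¬4/7 = 3/7
¬¬¬x_2 = ¬3/7 = 4/7
x_3 ≡ x_1 = 4/7 ≡ 1/7 = 4/7
x_3 ≡ (x_3 ≡ x_1) = 4/7 ≡ 4/7 = 1
¬¬¬x_2 ⊃ (x_3 ≡ (x_3 ≡ x_1)) = 4/7 ⊃ 1 = 1
x_3 ≡ x_2 = 4/7 ≡ 3/7 = 6/7
x_1 ⊃ (x_3 ≡ x_2) = 1/7 ⊃ 6/7 = 1
x_2 ≡ x_2 = 3/7 ≡ 3/7 = 1
x_2 ≡ (x_2 ≡ x_2) = 3/7 ≡ 1 = 3/7
(x_1 ⊃ (x_3 ≡ x_2)) ≡ (x_2 ≡ (x_2 ≡ x_2)) = 1 ≡ 3/7 = 3/7
(¬¬¬x_2 ⊃ (x_3 ≡ (x_3 ≡ x_1))) ⊃ ((x_1 ⊃ (x_3 ≡ x_2)) ≡ (x_2 ≡ (x_2 ≡ x_2))) = 1 ⊃ 3/7 = 3/7
(¬((x_2 ⊃ x_1) ≡ x_1) ⊃ (((¬x_1 ⊃ x_3) ⊃ (x_1 ⊃ x_1)) ≡ (¬x_3 ⊃ x_3))) ⊃ ((¬¬¬x_2 ⊃ (x_3 ≡ (x_3 ≡ x_1))) ⊃ ((x_1 ⊃ (x_3 ≡ x_2)) ≡ (x_2 ≡ (x_2 ≡ x_2)))) = 1 ⊃ 3/7 = 3/7
(((¬(x_2 ≡ x_3) ⊃ ((x_1 ⊃ x_1) ≡ x_3)) ≡ (¬(x_3 ⊃ x_1) ≡ (x_2 ⊃ (x_1 ≡ x_2)))) ≡ ((x_3 ⊃ (x_1 ≡ x_3)) ≡ x_1)) ≡ ((¬((x_2 ⊃ x_1) ≡ x_1) ⊃ (((¬x_1 ⊃ x_3) ⊃ (x_1 ⊃ x_1)) ≡ (¬x_3 ⊃ x_3))) ⊃ ((¬¬¬x_2 ⊃ (x_3 ≡ (x_3 ≡ x_1))) ⊃ ((x_1 ⊃ (x_3 ≡ x_2)) ≡ (x_2 ≡ (x_2 ≡ x_2))))) = 5/7 ≡ 3/7 = 5/7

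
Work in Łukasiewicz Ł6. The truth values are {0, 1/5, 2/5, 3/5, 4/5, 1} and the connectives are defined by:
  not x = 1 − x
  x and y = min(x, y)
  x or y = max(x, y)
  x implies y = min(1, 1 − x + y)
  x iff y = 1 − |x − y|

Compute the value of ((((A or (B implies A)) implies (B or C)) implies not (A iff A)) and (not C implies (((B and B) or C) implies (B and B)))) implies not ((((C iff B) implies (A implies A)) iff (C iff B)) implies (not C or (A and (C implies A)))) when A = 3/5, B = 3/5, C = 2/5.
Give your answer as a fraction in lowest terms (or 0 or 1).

B implies A = 3/5 implies 3/5 = 1
A or (B implies A) = 3/5 or 1 = 1
B or C = 3/5 or 2/5 = 3/5
(A or (B implies A)) implies (B or C) = 1 implies 3/5 = 3/5
A iff A = 3/5 iff 3/5 = 1
not (A iff A) = not 1 = 0
((A or (B implies A)) implies (B or C)) implies not (A iff A) = 3/5 implies 0 = 2/5
not C = not 2/5 = 3/5
B and B = 3/5 and 3/5 = 3/5
(B and B) or C = 3/5 or 2/5 = 3/5
B and B = 3/5 and 3/5 = 3/5
((B and B) or C) implies (B and B) = 3/5 implies 3/5 = 1
not C implies (((B and B) or C) implies (B and B)) = 3/5 implies 1 = 1
(((A or (B implies A)) implies (B or C)) implies not (A iff A)) and (not C implies (((B and B) or C) implies (B and B))) = 2/5 and 1 = 2/5
C iff B = 2/5 iff 3/5 = 4/5
A implies A = 3/5 implies 3/5 = 1
(C iff B) implies (A implies A) = 4/5 implies 1 = 1
C iff B = 2/5 iff 3/5 = 4/5
((C iff B) implies (A implies A)) iff (C iff B) = 1 iff 4/5 = 4/5
not C = not 2/5 = 3/5
C implies A = 2/5 implies 3/5 = 1
A and (C implies A) = 3/5 and 1 = 3/5
not C or (A and (C implies A)) = 3/5 or 3/5 = 3/5
(((C iff B) implies (A implies A)) iff (C iff B)) implies (not C or (A and (C implies A))) = 4/5 implies 3/5 = 4/5
not ((((C iff B) implies (A implies A)) iff (C iff B)) implies (not C or (A and (C implies A)))) = not 4/5 = 1/5
((((A or (B implies A)) implies (B or C)) implies not (A iff A)) and (not C implies (((B and B) or C) implies (B and B)))) implies not ((((C iff B) implies (A implies A)) iff (C iff B)) implies (not C or (A and (C implies A)))) = 2/5 implies 1/5 = 4/5

4/5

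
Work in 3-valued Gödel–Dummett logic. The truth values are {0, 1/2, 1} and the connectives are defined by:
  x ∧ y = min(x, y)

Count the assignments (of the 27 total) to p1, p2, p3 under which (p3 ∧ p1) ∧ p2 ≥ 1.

value 1: 1 assignment (counts)
value 1/2: 7 assignments
value 0: 19 assignments
So 1 of the 27 assignments meets the threshold.

1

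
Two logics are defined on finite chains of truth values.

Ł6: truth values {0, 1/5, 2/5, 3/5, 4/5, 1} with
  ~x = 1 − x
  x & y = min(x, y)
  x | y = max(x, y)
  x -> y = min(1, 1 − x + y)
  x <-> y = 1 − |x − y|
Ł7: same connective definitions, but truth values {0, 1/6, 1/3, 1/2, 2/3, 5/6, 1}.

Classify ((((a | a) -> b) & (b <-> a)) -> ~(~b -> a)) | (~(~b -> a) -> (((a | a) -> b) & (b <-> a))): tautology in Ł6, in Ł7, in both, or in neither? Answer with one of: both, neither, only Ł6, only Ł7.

In Ł6: every assignment gives 1 — tautology.
In Ł7: every assignment gives 1 — tautology.

both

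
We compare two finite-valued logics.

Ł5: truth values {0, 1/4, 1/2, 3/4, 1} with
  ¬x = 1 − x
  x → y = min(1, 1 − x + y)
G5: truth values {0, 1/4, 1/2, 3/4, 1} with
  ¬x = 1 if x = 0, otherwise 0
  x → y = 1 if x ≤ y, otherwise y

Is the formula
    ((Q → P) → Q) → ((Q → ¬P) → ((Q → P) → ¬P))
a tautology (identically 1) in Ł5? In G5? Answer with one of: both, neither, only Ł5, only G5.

both

In Ł5: every assignment gives 1 — tautology.
In G5: every assignment gives 1 — tautology.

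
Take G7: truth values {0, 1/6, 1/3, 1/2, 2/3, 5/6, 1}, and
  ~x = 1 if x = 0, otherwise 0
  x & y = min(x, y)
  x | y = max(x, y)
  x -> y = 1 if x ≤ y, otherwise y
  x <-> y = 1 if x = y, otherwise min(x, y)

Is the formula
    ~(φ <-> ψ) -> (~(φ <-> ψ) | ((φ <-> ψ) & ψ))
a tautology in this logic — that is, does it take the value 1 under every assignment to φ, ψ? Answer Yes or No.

At φ = 5/6, ψ = 5/6, for instance:
φ <-> ψ = 5/6 <-> 5/6 = 1
~(φ <-> ψ) = ~1 = 0
φ <-> ψ = 5/6 <-> 5/6 = 1
(φ <-> ψ) & ψ = 1 & 5/6 = 5/6
~(φ <-> ψ) | ((φ <-> ψ) & ψ) = 0 | 5/6 = 5/6
~(φ <-> ψ) -> (~(φ <-> ψ) | ((φ <-> ψ) & ψ)) = 0 -> 5/6 = 1
and checking the remaining 48 assignments likewise gives ≥ 1 in every case.

Yes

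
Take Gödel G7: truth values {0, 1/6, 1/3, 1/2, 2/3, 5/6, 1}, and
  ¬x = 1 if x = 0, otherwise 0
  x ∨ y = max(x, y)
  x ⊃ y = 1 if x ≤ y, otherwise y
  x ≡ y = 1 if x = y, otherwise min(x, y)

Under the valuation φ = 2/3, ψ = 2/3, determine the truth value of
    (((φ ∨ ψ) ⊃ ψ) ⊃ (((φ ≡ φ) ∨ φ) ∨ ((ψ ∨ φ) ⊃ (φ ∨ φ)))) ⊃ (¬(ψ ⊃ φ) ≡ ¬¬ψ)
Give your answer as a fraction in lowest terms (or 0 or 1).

0

φ ∨ ψ = 2/3 ∨ 2/3 = 2/3
(φ ∨ ψ) ⊃ ψ = 2/3 ⊃ 2/3 = 1
φ ≡ φ = 2/3 ≡ 2/3 = 1
(φ ≡ φ) ∨ φ = 1 ∨ 2/3 = 1
ψ ∨ φ = 2/3 ∨ 2/3 = 2/3
φ ∨ φ = 2/3 ∨ 2/3 = 2/3
(ψ ∨ φ) ⊃ (φ ∨ φ) = 2/3 ⊃ 2/3 = 1
((φ ≡ φ) ∨ φ) ∨ ((ψ ∨ φ) ⊃ (φ ∨ φ)) = 1 ∨ 1 = 1
((φ ∨ ψ) ⊃ ψ) ⊃ (((φ ≡ φ) ∨ φ) ∨ ((ψ ∨ φ) ⊃ (φ ∨ φ))) = 1 ⊃ 1 = 1
ψ ⊃ φ = 2/3 ⊃ 2/3 = 1
¬(ψ ⊃ φ) = ¬1 = 0
¬ψ = ¬2/3 = 0
¬¬ψ = ¬0 = 1
¬(ψ ⊃ φ) ≡ ¬¬ψ = 0 ≡ 1 = 0
(((φ ∨ ψ) ⊃ ψ) ⊃ (((φ ≡ φ) ∨ φ) ∨ ((ψ ∨ φ) ⊃ (φ ∨ φ)))) ⊃ (¬(ψ ⊃ φ) ≡ ¬¬ψ) = 1 ⊃ 0 = 0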